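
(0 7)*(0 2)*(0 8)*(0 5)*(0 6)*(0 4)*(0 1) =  (0 7 2 8 5 6 4 1)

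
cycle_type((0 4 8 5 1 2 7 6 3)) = 9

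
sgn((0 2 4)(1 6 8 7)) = -1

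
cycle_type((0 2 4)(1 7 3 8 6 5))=3.6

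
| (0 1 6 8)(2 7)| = 4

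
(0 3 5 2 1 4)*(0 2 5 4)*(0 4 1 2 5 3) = (1 4 5 3)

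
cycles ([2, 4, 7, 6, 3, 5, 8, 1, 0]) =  (0 2 7 1 4 3 6 8)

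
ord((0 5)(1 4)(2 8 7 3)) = 4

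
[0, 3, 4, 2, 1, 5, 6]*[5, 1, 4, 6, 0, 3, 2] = [5, 6, 0, 4, 1, 3, 2]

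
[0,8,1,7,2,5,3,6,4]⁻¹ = [0,2,4,6,8,5,7,3,1]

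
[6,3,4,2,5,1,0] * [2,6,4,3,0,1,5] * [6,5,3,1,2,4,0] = [4,1,6,2,5,0,3]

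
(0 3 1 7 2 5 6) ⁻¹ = (0 6 5 2 7 1 3) 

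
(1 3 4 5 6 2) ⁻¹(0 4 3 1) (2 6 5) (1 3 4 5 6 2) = (0 5 4 3) (1 2 6) 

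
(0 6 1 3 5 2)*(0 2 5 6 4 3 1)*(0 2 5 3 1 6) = (0 4 1 6 2 5 3)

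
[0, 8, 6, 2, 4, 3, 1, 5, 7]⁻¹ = [0, 6, 3, 5, 4, 7, 2, 8, 1]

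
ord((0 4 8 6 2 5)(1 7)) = 6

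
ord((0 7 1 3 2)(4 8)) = 10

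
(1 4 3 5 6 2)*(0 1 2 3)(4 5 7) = (0 1 5 6 3 7 4)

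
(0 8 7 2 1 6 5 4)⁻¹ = (0 4 5 6 1 2 7 8)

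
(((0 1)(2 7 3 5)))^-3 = (0 1)(2 7 3 5)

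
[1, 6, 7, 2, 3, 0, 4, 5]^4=[3, 2, 1, 0, 5, 4, 7, 6]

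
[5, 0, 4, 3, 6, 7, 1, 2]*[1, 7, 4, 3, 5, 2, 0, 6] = [2, 1, 5, 3, 0, 6, 7, 4]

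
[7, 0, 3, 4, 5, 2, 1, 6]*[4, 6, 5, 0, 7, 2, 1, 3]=[3, 4, 0, 7, 2, 5, 6, 1]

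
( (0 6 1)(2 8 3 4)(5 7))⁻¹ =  (0 1 6)(2 4 3 8)(5 7)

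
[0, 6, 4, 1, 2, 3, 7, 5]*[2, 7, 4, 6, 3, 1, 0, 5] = [2, 0, 3, 7, 4, 6, 5, 1]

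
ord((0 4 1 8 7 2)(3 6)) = 6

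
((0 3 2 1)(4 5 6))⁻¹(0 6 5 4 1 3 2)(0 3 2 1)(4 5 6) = (0 2 1 3 4 6 5)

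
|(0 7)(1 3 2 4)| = 4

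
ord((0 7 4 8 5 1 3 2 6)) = 9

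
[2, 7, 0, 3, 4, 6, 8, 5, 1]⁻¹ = [2, 8, 0, 3, 4, 7, 5, 1, 6]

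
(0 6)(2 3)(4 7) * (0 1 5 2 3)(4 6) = (0 4 7 6 1 5 2)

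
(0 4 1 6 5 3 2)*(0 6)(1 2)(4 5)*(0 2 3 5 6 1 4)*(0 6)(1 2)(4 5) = (3 5 4)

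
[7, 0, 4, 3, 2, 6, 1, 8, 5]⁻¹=[1, 6, 4, 3, 2, 8, 5, 0, 7]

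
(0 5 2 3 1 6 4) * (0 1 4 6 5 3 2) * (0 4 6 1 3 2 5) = (0 2 5 4 3 6 1)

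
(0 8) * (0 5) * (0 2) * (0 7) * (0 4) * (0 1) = (0 8 5 2 7 4 1)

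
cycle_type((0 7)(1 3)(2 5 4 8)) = 2^2.4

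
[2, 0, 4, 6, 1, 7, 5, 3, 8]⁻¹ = [1, 4, 0, 7, 2, 6, 3, 5, 8]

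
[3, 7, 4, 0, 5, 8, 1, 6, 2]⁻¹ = [3, 6, 8, 0, 2, 4, 7, 1, 5]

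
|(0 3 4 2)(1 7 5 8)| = 4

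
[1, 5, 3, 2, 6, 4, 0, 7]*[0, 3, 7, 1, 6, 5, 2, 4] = [3, 5, 1, 7, 2, 6, 0, 4]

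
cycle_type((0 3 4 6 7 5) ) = 6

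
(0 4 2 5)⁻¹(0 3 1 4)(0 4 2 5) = (1 2 4 3)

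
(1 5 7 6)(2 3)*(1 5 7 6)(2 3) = (1 7)(5 6)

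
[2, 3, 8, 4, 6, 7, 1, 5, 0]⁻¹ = [8, 6, 0, 1, 3, 7, 4, 5, 2]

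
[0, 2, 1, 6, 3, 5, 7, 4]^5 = [0, 2, 1, 6, 3, 5, 7, 4]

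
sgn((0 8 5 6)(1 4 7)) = -1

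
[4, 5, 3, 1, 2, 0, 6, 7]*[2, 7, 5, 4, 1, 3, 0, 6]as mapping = [0→1, 1→3, 2→4, 3→7, 4→5, 5→2, 6→0, 7→6]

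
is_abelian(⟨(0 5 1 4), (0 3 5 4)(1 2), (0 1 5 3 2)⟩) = no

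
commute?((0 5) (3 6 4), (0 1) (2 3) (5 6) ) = no:(0 5) (3 6 4) * (0 1) (2 3) (5 6) = (0 6 4 2 3 5 1), (0 1) (2 3) (5 6) * (0 5) (3 6 4) = (0 1 5 4 3 2 6) 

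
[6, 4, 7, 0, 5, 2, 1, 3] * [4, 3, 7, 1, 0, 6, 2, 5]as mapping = [0→2, 1→0, 2→5, 3→4, 4→6, 5→7, 6→3, 7→1]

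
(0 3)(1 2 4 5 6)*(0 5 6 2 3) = (1 3 5 2 4 6)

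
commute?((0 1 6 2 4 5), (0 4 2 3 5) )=no:(0 1 6 2 4 5)*(0 4 2 3 5)=(0 1 6 3 5 4), (0 4 2 3 5)*(0 1 6 2 4 5)=(0 5 1 6 2 3) 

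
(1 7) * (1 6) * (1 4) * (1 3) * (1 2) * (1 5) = (1 7 6 4 3 2 5) 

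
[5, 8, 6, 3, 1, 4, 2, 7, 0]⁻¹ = [8, 4, 6, 3, 5, 0, 2, 7, 1]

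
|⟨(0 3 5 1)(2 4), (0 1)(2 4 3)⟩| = 720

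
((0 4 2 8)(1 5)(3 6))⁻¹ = (0 8 2 4)(1 5)(3 6)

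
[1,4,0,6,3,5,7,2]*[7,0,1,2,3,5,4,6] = [0,3,7,4,2,5,6,1]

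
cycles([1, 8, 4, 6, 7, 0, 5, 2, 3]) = (0 1 8 3 6 5)(2 4 7)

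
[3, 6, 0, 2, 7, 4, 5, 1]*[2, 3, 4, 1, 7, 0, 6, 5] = [1, 6, 2, 4, 5, 7, 0, 3]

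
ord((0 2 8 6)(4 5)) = 4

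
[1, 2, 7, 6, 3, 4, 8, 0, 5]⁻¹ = [7, 0, 1, 4, 5, 8, 3, 2, 6]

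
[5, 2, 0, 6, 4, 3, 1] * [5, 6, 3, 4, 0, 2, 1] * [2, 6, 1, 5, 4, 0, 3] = [1, 5, 0, 6, 2, 4, 3]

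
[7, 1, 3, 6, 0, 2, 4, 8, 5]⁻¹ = [4, 1, 5, 2, 6, 8, 3, 0, 7]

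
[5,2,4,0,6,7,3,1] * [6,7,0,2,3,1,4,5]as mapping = [0→1,1→0,2→3,3→6,4→4,5→5,6→2,7→7]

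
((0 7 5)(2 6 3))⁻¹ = (0 5 7)(2 3 6)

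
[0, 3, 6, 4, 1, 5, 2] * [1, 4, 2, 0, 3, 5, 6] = [1, 0, 6, 3, 4, 5, 2]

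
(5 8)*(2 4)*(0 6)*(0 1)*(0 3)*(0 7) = (0 6 1 3 7)(2 4)(5 8)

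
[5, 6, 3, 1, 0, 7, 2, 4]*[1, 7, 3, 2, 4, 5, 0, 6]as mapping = [0→5, 1→0, 2→2, 3→7, 4→1, 5→6, 6→3, 7→4]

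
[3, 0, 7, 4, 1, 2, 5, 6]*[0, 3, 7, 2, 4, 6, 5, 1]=[2, 0, 1, 4, 3, 7, 6, 5]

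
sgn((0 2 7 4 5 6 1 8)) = -1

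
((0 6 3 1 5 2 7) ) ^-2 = (0 2 1 6 7 5 3) 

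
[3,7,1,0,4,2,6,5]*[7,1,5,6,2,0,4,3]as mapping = [0→6,1→3,2→1,3→7,4→2,5→5,6→4,7→0]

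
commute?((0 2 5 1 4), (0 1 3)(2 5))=no:(0 2 5 1 4)*(0 1 3)(2 5)=(0 5 3)(1 4), (0 1 3)(2 5)*(0 2 5 1 4)=(0 4)(1 3 2)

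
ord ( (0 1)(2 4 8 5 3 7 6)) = 14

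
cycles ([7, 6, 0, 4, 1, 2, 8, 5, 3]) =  (0 7 5 2)(1 6 8 3 4)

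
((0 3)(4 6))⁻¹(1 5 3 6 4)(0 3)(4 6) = (0 4 6 1 5)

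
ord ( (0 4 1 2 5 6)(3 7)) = 6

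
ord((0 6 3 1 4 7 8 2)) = 8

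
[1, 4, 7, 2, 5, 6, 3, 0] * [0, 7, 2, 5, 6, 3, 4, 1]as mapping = [0→7, 1→6, 2→1, 3→2, 4→3, 5→4, 6→5, 7→0]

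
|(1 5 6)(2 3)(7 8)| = 6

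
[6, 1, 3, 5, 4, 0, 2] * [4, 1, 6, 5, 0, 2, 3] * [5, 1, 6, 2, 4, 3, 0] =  [2, 1, 3, 6, 5, 4, 0]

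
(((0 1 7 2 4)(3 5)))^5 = (3 5)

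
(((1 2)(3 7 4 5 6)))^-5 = (1 2)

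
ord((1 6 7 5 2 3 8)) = 7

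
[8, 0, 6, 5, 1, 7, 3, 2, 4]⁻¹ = [1, 4, 7, 6, 8, 3, 2, 5, 0]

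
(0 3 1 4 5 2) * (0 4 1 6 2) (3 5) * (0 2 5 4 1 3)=(0 4) (1 3 6 5 2) 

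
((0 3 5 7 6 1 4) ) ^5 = (0 1 7 3 4 6 5) 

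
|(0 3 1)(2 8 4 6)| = 12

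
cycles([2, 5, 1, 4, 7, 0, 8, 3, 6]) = (0 2 1 5)(3 4 7)(6 8)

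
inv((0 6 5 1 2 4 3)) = (0 3 4 2 1 5 6)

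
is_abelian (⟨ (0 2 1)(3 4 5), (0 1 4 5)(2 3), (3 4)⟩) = no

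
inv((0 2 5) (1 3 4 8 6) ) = (0 5 2) (1 6 8 4 3) 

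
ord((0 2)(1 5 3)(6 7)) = 6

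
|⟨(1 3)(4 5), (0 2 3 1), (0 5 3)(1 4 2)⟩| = 720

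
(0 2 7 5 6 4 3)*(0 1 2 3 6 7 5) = (0 3 1 2 5 7)(4 6)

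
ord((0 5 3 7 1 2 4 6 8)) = 9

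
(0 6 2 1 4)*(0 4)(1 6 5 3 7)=(0 5 3 7 1)(2 6)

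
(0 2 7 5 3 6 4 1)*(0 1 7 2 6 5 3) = (0 6 4 7 3 5)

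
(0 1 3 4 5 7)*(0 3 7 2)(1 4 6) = (0 4 5 2)(1 7 3 6)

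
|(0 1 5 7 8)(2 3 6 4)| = 20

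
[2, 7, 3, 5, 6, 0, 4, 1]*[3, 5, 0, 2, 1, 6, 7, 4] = [0, 4, 2, 6, 7, 3, 1, 5]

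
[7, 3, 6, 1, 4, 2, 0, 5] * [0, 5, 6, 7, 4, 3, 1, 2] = [2, 7, 1, 5, 4, 6, 0, 3]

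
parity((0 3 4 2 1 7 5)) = even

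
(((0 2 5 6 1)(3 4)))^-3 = (0 5 1 2 6)(3 4)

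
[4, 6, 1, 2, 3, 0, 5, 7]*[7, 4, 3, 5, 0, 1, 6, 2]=[0, 6, 4, 3, 5, 7, 1, 2]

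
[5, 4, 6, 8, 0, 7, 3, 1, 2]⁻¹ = [4, 7, 8, 6, 1, 0, 2, 5, 3]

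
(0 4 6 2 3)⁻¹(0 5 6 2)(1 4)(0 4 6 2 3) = (1 6)(2 3 4 5)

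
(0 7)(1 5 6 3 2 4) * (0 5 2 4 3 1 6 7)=(1 2 3 4 6)(5 7)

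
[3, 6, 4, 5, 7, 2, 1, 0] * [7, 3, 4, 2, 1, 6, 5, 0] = [2, 5, 1, 6, 0, 4, 3, 7]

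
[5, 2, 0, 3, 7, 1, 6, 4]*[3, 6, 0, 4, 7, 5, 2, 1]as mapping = [0→5, 1→0, 2→3, 3→4, 4→1, 5→6, 6→2, 7→7]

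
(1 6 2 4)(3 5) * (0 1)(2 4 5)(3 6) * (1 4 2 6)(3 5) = (0 4)(1 5)(2 3 6)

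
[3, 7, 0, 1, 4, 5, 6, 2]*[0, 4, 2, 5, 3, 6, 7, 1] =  [5, 1, 0, 4, 3, 6, 7, 2] 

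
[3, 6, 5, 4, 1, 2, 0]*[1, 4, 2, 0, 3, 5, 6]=[0, 6, 5, 3, 4, 2, 1]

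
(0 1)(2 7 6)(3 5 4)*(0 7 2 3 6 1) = (1 7)(3 5 4 6)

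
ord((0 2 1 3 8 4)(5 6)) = 6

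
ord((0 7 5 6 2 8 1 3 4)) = 9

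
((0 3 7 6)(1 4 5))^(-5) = (0 6 7 3)(1 4 5)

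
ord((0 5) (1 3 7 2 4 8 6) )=14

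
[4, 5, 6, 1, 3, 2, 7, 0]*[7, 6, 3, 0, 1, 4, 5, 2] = [1, 4, 5, 6, 0, 3, 2, 7]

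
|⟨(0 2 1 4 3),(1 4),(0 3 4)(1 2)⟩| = 120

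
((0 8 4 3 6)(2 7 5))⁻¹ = (0 6 3 4 8)(2 5 7)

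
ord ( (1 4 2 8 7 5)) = 6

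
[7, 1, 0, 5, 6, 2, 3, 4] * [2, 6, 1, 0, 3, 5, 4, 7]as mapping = [0→7, 1→6, 2→2, 3→5, 4→4, 5→1, 6→0, 7→3]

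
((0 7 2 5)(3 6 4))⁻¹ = (0 5 2 7)(3 4 6)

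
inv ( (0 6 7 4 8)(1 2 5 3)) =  (0 8 4 7 6)(1 3 5 2)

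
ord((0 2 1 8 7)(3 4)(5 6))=10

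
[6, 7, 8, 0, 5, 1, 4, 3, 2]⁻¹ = [3, 5, 8, 7, 6, 4, 0, 1, 2]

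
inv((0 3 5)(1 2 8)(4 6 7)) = (0 5 3)(1 8 2)(4 7 6)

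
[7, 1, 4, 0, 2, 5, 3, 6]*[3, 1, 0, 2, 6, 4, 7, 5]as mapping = [0→5, 1→1, 2→6, 3→3, 4→0, 5→4, 6→2, 7→7]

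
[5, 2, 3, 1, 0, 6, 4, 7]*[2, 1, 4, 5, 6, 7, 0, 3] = [7, 4, 5, 1, 2, 0, 6, 3]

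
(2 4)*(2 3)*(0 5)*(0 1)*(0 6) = (0 5 1 6)(2 4 3)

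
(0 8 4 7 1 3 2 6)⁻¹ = (0 6 2 3 1 7 4 8)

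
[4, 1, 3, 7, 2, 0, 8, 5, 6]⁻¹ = [5, 1, 4, 2, 0, 7, 8, 3, 6]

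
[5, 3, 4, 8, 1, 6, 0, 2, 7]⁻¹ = [6, 4, 7, 1, 2, 0, 5, 8, 3]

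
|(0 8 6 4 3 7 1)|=7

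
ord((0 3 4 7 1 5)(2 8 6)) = 6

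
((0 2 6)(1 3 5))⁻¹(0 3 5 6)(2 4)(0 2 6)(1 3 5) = (0 2 5 1)(4 6)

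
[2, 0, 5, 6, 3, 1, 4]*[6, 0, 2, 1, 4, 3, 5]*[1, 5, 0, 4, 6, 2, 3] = [0, 3, 4, 2, 5, 1, 6]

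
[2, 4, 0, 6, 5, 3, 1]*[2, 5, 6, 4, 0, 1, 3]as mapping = [0→6, 1→0, 2→2, 3→3, 4→1, 5→4, 6→5]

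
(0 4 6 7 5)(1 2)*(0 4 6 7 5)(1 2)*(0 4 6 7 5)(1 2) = (0 7 4 5 6)(1 2)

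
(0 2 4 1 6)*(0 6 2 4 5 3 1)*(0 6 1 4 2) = (0 2 5 3 4 6 1)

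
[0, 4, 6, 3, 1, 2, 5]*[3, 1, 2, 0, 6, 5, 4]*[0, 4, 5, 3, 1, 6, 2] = [3, 2, 1, 0, 4, 5, 6]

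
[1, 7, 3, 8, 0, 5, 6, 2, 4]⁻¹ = [4, 0, 7, 2, 8, 5, 6, 1, 3]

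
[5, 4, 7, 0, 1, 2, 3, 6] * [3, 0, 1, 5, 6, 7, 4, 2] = [7, 6, 2, 3, 0, 1, 5, 4]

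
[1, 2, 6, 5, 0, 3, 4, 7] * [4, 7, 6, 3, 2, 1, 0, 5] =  [7, 6, 0, 1, 4, 3, 2, 5]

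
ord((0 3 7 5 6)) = 5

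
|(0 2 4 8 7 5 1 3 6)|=9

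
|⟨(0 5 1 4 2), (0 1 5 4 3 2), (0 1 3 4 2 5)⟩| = 720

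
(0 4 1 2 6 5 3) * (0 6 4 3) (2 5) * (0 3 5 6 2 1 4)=(0 5 3 2) (1 6) 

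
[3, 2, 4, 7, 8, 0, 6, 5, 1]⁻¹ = [5, 8, 1, 0, 2, 7, 6, 3, 4]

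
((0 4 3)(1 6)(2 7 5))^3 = (1 6)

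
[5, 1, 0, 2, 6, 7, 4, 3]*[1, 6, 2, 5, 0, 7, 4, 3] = [7, 6, 1, 2, 4, 3, 0, 5]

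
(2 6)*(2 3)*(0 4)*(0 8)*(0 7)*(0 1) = (0 4 8 7 1)(2 6 3)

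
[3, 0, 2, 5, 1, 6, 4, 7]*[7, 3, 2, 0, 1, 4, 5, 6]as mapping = [0→0, 1→7, 2→2, 3→4, 4→3, 5→5, 6→1, 7→6]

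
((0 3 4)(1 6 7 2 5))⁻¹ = (0 4 3)(1 5 2 7 6)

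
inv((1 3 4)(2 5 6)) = (1 4 3)(2 6 5)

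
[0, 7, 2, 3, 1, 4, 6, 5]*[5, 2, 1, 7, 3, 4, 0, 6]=[5, 6, 1, 7, 2, 3, 0, 4]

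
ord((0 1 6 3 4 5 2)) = 7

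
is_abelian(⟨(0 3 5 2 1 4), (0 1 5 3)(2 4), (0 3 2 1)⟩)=no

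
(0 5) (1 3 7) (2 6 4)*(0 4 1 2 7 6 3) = (0 5 4 7 2 3 6 1) 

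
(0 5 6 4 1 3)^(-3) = (0 4)(1 5)(3 6)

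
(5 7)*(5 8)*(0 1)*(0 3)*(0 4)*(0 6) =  (0 1 3 4 6)(5 7 8)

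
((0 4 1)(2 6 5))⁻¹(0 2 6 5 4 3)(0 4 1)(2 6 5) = (1 3 4 6 5 2)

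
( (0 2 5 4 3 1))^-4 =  (0 5 3)(1 2 4)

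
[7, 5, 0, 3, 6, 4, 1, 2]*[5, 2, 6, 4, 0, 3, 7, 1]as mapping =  [0→1, 1→3, 2→5, 3→4, 4→7, 5→0, 6→2, 7→6]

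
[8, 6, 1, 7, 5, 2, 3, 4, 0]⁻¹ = [8, 2, 5, 6, 7, 4, 1, 3, 0]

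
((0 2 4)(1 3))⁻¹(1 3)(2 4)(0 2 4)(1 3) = (0 4)(1 3)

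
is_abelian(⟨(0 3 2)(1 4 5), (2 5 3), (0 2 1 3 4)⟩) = no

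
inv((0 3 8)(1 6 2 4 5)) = (0 8 3)(1 5 4 2 6)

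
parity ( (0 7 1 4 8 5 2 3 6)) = even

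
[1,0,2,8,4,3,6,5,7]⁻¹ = [1,0,2,5,4,7,6,8,3]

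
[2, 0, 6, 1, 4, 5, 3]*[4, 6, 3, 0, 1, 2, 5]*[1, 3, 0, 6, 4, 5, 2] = [6, 4, 5, 2, 3, 0, 1]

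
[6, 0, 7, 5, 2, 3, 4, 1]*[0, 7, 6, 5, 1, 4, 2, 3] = [2, 0, 3, 4, 6, 5, 1, 7]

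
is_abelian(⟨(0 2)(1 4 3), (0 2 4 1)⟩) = no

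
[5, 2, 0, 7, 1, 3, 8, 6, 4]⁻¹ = [2, 4, 1, 5, 8, 0, 7, 3, 6]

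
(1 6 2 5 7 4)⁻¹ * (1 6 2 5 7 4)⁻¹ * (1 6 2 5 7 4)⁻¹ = (1 5)(2 4)(6 7)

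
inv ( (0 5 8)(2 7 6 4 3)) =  (0 8 5)(2 3 4 6 7)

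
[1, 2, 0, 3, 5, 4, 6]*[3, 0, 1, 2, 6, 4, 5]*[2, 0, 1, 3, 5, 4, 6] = [2, 0, 3, 1, 5, 6, 4]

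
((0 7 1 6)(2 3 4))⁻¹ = (0 6 1 7)(2 4 3)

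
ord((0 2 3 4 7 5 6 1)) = 8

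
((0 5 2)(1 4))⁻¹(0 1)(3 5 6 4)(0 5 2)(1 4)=(1 3 2 6)(4 5)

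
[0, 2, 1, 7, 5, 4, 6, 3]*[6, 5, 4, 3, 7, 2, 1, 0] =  [6, 4, 5, 0, 2, 7, 1, 3]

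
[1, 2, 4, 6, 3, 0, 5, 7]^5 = [6, 5, 0, 2, 1, 3, 4, 7]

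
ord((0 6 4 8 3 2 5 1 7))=9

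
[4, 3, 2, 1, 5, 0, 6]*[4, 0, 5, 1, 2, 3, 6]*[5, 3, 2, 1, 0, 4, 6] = [2, 3, 4, 5, 1, 0, 6]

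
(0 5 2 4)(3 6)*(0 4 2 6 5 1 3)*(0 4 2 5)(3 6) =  (0 1 6 4 2 5 3)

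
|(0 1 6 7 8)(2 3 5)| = 15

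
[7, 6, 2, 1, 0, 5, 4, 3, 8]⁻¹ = [4, 3, 2, 7, 6, 5, 1, 0, 8]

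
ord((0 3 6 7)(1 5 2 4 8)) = 20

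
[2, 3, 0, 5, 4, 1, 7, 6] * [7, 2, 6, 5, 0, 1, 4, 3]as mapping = [0→6, 1→5, 2→7, 3→1, 4→0, 5→2, 6→3, 7→4]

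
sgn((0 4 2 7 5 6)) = -1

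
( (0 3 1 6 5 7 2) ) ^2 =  (0 1 5 2 3 6 7) 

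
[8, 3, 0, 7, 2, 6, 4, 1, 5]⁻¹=[2, 7, 4, 1, 6, 8, 5, 3, 0]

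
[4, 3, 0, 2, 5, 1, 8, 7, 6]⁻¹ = [2, 5, 3, 1, 0, 4, 8, 7, 6]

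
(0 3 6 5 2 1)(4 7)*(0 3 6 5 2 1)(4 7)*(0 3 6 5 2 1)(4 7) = (0 5)(1 6)(2 3)(4 7)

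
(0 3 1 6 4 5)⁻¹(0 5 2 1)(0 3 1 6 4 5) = (0 2 6 3)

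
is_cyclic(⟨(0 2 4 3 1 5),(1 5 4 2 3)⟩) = no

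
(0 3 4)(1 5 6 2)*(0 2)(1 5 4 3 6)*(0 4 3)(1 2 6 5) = (0 5 2 1 3)(4 6)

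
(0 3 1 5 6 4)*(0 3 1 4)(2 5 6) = (0 1 6)(2 5)(3 4)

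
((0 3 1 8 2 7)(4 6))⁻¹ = (0 7 2 8 1 3)(4 6)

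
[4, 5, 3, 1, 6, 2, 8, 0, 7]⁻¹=[7, 3, 5, 2, 0, 1, 4, 8, 6]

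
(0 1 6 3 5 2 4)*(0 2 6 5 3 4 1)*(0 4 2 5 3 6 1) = (0 4 5 1 3 6 2)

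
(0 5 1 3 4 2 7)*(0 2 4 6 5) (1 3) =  (2 7) (3 6 5) 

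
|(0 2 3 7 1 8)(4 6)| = 6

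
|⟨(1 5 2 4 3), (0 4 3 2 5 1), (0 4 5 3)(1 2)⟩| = 720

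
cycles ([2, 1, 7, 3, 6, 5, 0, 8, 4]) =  (0 2 7 8 4 6) 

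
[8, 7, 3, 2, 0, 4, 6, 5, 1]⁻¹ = [4, 8, 3, 2, 5, 7, 6, 1, 0]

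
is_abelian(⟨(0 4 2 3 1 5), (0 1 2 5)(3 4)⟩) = no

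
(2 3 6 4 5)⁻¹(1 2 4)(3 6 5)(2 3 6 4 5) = (1 3 5)(2 6 4)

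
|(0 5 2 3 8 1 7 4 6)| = 9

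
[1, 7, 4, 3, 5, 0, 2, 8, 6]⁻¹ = [5, 0, 6, 3, 2, 4, 8, 1, 7]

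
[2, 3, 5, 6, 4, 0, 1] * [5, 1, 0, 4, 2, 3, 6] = [0, 4, 3, 6, 2, 5, 1]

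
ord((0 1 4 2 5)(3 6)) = 10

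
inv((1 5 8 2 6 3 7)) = (1 7 3 6 2 8 5)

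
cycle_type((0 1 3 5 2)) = 5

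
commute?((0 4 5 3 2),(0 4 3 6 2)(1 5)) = no:(0 4 5 3 2)*(0 4 3 6 2)(1 5) = (0 3)(1 5 6 2 4),(0 4 3 6 2)(1 5)*(0 4 5 3 2) = (0 5 1 3 6)(2 4)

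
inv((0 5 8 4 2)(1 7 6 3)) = (0 2 4 8 5)(1 3 6 7)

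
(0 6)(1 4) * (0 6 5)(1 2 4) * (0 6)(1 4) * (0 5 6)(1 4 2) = (0 6 5)(1 2 4)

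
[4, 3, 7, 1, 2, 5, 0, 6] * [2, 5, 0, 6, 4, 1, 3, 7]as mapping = [0→4, 1→6, 2→7, 3→5, 4→0, 5→1, 6→2, 7→3]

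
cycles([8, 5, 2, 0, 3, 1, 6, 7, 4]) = (0 8 4 3)(1 5)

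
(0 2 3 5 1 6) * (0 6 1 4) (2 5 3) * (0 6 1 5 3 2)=(0 3 2) (1 5 4 6) 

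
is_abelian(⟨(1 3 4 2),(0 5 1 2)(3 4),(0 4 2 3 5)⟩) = no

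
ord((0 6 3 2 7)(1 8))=10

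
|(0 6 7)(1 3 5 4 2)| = 15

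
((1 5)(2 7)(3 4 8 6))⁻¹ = (1 5)(2 7)(3 6 8 4)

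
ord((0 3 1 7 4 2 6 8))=8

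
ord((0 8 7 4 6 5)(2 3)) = 6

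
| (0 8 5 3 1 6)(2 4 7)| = 6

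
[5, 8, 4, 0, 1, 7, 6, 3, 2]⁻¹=[3, 4, 8, 7, 2, 0, 6, 5, 1]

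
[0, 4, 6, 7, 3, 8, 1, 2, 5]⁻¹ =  [0, 6, 7, 4, 1, 8, 2, 3, 5]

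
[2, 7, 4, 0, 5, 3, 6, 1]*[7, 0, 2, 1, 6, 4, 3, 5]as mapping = [0→2, 1→5, 2→6, 3→7, 4→4, 5→1, 6→3, 7→0]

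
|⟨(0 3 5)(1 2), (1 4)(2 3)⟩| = 720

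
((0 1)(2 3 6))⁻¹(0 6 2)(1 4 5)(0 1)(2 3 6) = (0 4 5)(1 2 3)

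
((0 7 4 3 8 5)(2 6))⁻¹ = (0 5 8 3 4 7)(2 6)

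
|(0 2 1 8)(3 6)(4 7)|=4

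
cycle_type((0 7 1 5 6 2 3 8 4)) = 9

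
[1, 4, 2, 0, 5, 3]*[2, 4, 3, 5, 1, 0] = [4, 1, 3, 2, 0, 5]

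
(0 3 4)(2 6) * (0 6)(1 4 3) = (0 1 4 6 2)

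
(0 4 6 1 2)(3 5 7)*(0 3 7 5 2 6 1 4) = (1 6 4)(2 3)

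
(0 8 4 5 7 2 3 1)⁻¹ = (0 1 3 2 7 5 4 8)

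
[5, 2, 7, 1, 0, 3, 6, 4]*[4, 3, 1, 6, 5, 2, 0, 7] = [2, 1, 7, 3, 4, 6, 0, 5]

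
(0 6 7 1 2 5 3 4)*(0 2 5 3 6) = (1 5 6 7)(2 3 4)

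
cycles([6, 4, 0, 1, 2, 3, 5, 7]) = (0 6 5 3 1 4 2)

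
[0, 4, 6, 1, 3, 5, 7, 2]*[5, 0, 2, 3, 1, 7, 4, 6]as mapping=[0→5, 1→1, 2→4, 3→0, 4→3, 5→7, 6→6, 7→2]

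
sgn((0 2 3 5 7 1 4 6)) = -1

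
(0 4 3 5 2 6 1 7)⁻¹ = (0 7 1 6 2 5 3 4)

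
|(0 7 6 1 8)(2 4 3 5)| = 20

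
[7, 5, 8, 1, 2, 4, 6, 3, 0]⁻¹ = [8, 3, 4, 7, 5, 1, 6, 0, 2]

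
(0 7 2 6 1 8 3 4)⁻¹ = (0 4 3 8 1 6 2 7)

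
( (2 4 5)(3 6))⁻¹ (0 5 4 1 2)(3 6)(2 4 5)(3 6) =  (0 2 5 1 4)(3 6)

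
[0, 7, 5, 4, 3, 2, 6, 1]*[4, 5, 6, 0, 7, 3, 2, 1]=[4, 1, 3, 7, 0, 6, 2, 5]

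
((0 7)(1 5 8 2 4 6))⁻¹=(0 7)(1 6 4 2 8 5)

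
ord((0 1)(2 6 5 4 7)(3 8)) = 10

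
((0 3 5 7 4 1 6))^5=(0 1 7 3 6 4 5)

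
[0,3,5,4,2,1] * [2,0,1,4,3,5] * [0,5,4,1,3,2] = [4,3,2,1,5,0]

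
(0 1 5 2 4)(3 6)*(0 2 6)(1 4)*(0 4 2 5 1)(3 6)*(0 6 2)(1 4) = (1 4 5 3)(2 6)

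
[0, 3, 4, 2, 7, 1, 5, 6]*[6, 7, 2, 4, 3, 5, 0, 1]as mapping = [0→6, 1→4, 2→3, 3→2, 4→1, 5→7, 6→5, 7→0]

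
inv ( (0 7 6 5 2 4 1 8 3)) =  (0 3 8 1 4 2 5 6 7)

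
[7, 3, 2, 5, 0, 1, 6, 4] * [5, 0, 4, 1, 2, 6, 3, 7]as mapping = [0→7, 1→1, 2→4, 3→6, 4→5, 5→0, 6→3, 7→2]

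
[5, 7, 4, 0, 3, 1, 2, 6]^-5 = [7, 2, 0, 1, 5, 6, 3, 4]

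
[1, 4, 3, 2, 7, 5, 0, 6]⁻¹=[6, 0, 3, 2, 1, 5, 7, 4]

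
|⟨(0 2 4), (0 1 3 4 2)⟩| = 60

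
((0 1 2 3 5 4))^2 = (0 2 5)(1 3 4)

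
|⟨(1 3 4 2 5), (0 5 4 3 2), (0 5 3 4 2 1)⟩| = 720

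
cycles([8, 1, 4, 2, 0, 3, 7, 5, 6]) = (0 8 6 7 5 3 2 4)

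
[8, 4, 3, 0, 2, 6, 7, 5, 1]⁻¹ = [3, 8, 4, 2, 1, 7, 5, 6, 0]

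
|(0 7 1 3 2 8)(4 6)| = 6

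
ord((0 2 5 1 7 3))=6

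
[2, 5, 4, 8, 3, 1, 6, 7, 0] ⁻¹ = [8, 5, 0, 4, 2, 1, 6, 7, 3] 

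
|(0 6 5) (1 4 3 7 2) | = 15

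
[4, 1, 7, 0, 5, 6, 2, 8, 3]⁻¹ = [3, 1, 6, 8, 0, 4, 5, 2, 7]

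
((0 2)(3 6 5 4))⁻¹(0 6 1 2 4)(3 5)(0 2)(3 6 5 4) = (0 3 2 5 1)(4 6)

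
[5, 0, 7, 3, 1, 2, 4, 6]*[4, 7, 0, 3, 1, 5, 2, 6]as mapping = [0→5, 1→4, 2→6, 3→3, 4→7, 5→0, 6→1, 7→2]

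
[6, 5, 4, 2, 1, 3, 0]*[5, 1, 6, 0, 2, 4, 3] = [3, 4, 2, 6, 1, 0, 5]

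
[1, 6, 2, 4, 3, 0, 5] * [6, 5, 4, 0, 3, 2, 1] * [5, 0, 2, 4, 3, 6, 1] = [6, 0, 3, 4, 5, 1, 2]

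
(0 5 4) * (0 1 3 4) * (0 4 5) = (1 3 5 4)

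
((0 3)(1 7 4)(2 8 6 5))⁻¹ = (0 3)(1 4 7)(2 5 6 8)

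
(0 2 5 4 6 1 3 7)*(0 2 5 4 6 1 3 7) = (0 5 6 3)(1 7 2 4)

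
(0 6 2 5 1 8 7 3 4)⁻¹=(0 4 3 7 8 1 5 2 6)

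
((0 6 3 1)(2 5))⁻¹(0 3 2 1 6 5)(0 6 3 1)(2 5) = (0 3 2 6 1 5)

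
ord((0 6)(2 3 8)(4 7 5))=6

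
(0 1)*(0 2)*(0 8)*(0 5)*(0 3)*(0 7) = (0 1 2 8 5 3 7)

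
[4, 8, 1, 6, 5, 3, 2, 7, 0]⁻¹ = [8, 2, 6, 5, 0, 4, 3, 7, 1]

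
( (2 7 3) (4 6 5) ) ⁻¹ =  (2 3 7) (4 5 6) 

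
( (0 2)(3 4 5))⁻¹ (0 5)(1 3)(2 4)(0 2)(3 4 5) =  (0 5)(1 4)(2 3)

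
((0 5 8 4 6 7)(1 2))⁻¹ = (0 7 6 4 8 5)(1 2)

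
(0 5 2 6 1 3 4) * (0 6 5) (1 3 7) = (1 7) (2 5) (3 4 6) 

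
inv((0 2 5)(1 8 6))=(0 5 2)(1 6 8)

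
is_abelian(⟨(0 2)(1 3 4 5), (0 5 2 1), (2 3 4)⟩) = no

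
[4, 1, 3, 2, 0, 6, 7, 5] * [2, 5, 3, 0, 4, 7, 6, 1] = [4, 5, 0, 3, 2, 6, 1, 7]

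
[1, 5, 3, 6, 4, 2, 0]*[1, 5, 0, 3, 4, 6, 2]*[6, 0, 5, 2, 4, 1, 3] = [1, 3, 2, 5, 4, 6, 0]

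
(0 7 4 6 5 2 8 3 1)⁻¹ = (0 1 3 8 2 5 6 4 7)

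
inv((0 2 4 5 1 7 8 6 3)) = (0 3 6 8 7 1 5 4 2)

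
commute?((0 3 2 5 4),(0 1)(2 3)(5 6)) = no:(0 3 2 5 4)*(0 1)(2 3)(5 6) = (0 2 6 5 4 1),(0 1)(2 3)(5 6)*(0 3 2 5 4) = (0 1 3 5 6 4)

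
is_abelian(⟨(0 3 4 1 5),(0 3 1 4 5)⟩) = no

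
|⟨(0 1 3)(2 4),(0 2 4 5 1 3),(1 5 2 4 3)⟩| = 720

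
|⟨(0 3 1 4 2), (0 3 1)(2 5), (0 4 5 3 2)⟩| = 720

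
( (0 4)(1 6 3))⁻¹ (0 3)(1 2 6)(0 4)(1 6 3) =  (1 4)(2 3 6)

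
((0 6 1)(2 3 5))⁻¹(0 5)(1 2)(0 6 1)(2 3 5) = (0 3)(2 6)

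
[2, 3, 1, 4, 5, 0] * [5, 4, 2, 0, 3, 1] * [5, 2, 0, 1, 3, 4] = [0, 5, 3, 1, 2, 4]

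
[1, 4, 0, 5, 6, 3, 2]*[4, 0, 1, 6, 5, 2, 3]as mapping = [0→0, 1→5, 2→4, 3→2, 4→3, 5→6, 6→1]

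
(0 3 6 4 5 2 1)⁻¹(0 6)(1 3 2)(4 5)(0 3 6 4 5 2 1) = (0 6 1)(2 5)(3 4)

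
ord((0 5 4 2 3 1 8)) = 7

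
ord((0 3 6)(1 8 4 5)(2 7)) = 12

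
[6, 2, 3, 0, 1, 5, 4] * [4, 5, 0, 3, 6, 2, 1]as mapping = [0→1, 1→0, 2→3, 3→4, 4→5, 5→2, 6→6]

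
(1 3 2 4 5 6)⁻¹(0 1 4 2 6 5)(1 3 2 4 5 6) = (0 3 5 4 1 6)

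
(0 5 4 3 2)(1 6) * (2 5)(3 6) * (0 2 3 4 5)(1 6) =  (0 3)(1 4)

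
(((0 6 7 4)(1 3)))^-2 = (0 7)(4 6)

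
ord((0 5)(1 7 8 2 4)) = 10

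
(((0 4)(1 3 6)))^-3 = (0 4)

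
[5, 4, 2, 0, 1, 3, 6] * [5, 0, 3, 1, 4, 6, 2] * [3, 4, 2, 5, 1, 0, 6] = [6, 1, 5, 0, 3, 4, 2]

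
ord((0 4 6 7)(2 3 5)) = 12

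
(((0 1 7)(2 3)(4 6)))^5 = (0 7 1)(2 3)(4 6)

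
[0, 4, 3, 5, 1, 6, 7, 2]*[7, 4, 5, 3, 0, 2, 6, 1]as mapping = [0→7, 1→0, 2→3, 3→2, 4→4, 5→6, 6→1, 7→5]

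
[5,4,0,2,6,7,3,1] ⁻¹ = [2,7,3,6,1,0,4,5] 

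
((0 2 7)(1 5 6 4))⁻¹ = (0 7 2)(1 4 6 5)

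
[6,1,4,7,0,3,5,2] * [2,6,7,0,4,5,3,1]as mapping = [0→3,1→6,2→4,3→1,4→2,5→0,6→5,7→7]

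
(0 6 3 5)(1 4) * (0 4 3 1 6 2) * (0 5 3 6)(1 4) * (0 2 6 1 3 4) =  (0 6)(2 5 3 4)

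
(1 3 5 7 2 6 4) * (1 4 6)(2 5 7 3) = (1 2)(3 7 5)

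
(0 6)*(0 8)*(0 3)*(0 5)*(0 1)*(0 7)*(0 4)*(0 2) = (0 6 8 3 5 1 7 4 2)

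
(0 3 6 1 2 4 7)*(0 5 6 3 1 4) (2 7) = (0 1 7 5 6 4 2) 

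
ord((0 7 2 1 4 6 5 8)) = 8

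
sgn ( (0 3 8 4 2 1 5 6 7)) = 1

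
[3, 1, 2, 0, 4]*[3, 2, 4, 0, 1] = [0, 2, 4, 3, 1]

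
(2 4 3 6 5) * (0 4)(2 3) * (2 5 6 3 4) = (0 2)(4 5)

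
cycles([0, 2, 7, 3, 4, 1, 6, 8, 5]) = (1 2 7 8 5)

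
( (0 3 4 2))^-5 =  (0 2 4 3)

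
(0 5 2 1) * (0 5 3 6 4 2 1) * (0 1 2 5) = (0 3 6 4 5 2 1)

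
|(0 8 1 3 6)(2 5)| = 10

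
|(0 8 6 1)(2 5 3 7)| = 4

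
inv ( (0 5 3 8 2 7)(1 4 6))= (0 7 2 8 3 5)(1 6 4)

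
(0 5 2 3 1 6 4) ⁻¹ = (0 4 6 1 3 2 5) 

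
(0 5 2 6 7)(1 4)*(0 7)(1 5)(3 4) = (0 1 3 4 5 2 6)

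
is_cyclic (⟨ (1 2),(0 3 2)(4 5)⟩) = no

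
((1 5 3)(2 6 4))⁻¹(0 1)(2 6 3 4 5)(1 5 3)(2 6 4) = (0 5)(1 2 3 6 4)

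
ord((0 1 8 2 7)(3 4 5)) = 15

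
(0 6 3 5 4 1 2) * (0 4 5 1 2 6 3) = (0 3 1 6)(2 4)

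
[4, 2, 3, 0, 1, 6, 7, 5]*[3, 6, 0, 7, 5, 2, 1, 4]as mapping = [0→5, 1→0, 2→7, 3→3, 4→6, 5→1, 6→4, 7→2]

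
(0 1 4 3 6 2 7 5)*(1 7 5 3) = (0 7 3 6 2 5)(1 4)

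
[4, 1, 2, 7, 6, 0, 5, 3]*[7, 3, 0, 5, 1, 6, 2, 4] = [1, 3, 0, 4, 2, 7, 6, 5]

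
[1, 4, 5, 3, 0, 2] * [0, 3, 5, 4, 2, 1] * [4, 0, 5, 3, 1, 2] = [3, 5, 0, 1, 4, 2]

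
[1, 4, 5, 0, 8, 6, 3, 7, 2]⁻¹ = [3, 0, 8, 6, 1, 2, 5, 7, 4]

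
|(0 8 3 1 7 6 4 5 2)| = 9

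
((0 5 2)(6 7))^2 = (0 2 5)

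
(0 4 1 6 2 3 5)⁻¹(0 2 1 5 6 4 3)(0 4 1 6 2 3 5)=(0 2 1 5 4 3 6)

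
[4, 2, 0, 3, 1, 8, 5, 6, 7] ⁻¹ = [2, 4, 1, 3, 0, 6, 7, 8, 5] 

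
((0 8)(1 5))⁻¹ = (0 8)(1 5)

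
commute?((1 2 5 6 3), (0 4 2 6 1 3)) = no:(1 2 5 6 3)*(0 4 2 6 1 3) = (0 4 2 5 1 6), (0 4 2 6 1 3)*(1 2 5 6 3) = (0 4 5 6 2 3)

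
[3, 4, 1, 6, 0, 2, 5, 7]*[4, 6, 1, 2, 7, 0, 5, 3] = [2, 7, 6, 5, 4, 1, 0, 3]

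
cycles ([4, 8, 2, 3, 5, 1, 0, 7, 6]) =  (0 4 5 1 8 6)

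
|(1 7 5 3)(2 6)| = 4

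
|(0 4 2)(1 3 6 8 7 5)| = 6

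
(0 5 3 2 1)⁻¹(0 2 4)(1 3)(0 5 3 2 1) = (0 2)(1 4 5)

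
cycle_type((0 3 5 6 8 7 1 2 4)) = 9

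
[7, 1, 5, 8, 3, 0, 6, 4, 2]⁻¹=[5, 1, 8, 4, 7, 2, 6, 0, 3]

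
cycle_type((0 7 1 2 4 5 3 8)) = 8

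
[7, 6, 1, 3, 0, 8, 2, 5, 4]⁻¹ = [4, 2, 6, 3, 8, 7, 1, 0, 5]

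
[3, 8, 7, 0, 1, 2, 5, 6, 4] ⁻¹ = [3, 4, 5, 0, 8, 6, 7, 2, 1] 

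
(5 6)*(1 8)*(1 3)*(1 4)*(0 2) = (0 2)(1 8 3 4)(5 6)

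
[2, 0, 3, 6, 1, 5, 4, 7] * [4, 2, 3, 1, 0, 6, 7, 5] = [3, 4, 1, 7, 2, 6, 0, 5]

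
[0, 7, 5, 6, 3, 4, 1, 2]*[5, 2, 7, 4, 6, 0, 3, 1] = [5, 1, 0, 3, 4, 6, 2, 7]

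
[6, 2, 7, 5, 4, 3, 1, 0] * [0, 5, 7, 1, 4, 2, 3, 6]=[3, 7, 6, 2, 4, 1, 5, 0]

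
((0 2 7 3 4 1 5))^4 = (0 4 2 1 7 5 3)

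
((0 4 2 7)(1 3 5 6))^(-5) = (0 7 2 4)(1 6 5 3)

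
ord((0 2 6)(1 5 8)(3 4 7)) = 3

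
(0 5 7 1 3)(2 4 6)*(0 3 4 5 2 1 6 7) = (0 2 5)(1 4 7 6)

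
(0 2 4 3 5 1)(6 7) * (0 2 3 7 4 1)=(0 3 5)(1 2)(4 7 6)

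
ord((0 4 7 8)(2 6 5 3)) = 4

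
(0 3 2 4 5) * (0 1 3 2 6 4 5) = (0 2 5 1 3 6 4)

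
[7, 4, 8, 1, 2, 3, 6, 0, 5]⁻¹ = [7, 3, 4, 5, 1, 8, 6, 0, 2]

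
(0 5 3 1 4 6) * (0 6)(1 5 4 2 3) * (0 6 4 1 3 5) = (0 1 2 5 3)(4 6)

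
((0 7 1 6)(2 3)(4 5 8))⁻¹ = (0 6 1 7)(2 3)(4 8 5)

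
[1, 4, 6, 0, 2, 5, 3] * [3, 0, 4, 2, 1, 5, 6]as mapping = [0→0, 1→1, 2→6, 3→3, 4→4, 5→5, 6→2]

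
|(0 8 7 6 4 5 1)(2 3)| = 14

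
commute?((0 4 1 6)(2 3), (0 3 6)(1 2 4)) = no:(0 4 1 6)(2 3)*(0 3 6)(1 2 4) = (0 1)(2 6 3 4), (0 3 6)(1 2 4)*(0 4 1 6)(2 3) = (0 2 1 3)(4 6)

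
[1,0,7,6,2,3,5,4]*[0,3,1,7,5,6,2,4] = [3,0,4,2,1,7,6,5]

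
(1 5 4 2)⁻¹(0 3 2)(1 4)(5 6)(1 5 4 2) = (0 3 1)(2 5)(4 6)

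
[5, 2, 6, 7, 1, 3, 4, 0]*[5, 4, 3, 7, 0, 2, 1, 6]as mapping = [0→2, 1→3, 2→1, 3→6, 4→4, 5→7, 6→0, 7→5]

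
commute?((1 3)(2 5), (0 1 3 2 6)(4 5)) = no:(1 3)(2 5)*(0 1 3 2 6)(4 5) = (0 1 2 4 5 6), (0 1 3 2 6)(4 5)*(1 3)(2 5) = (0 3 5 4 2 6)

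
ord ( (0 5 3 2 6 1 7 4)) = 8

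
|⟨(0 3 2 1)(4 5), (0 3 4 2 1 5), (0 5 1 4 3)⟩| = 720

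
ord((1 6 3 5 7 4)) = 6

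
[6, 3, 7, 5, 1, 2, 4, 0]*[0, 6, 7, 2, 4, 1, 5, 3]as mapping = [0→5, 1→2, 2→3, 3→1, 4→6, 5→7, 6→4, 7→0]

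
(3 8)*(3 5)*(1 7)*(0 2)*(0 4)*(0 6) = (0 2 4 6) (1 7) (3 8 5) 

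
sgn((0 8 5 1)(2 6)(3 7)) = -1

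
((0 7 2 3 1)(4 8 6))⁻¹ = (0 1 3 2 7)(4 6 8)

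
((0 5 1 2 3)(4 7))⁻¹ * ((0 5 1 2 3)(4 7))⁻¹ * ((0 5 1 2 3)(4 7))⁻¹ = (0 1 3 5 2)(4 7)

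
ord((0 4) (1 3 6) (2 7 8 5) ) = 12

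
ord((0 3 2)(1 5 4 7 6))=15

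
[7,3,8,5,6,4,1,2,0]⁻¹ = [8,6,7,1,5,3,4,0,2]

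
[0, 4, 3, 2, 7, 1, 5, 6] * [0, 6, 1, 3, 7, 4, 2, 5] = [0, 7, 3, 1, 5, 6, 4, 2]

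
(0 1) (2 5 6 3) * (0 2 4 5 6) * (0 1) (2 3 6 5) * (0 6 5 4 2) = (0 6 5 1 3 2 4) 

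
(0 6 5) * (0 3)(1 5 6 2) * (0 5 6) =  (0 2 1 6)(3 5)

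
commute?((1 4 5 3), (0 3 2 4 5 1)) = no:(1 4 5 3) * (0 3 2 4 5 1) = (0 3)(1 5 2 4), (0 3 2 4 5 1) * (1 4 5 3) = (0 1)(2 5 4 3)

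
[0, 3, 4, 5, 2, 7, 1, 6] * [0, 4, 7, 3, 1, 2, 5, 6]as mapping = [0→0, 1→3, 2→1, 3→2, 4→7, 5→6, 6→4, 7→5]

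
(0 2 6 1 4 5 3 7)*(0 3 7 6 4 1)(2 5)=(0 5 7 3 6)(2 4)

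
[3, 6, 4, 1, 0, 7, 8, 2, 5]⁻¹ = [4, 3, 7, 0, 2, 8, 1, 5, 6]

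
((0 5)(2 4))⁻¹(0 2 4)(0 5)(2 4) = (2 5 4)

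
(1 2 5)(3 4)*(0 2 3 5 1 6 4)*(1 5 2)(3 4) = (0 1 4 2 5 6 3)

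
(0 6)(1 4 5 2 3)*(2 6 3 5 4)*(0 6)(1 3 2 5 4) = (0 2 4 1 5)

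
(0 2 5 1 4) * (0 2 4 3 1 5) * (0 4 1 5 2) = (0 1 3 5 2 4)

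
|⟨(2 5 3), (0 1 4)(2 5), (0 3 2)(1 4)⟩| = 720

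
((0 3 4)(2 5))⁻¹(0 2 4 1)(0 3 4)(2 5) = (0 1 3 5)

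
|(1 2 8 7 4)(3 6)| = 10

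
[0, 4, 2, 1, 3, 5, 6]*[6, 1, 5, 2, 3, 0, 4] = [6, 3, 5, 1, 2, 0, 4]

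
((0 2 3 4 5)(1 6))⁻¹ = (0 5 4 3 2)(1 6)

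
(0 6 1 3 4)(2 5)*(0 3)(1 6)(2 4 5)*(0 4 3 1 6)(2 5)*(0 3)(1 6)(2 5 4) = (0 1 2 4 6 3 5)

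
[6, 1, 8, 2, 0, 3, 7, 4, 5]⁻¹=[4, 1, 3, 5, 7, 8, 0, 6, 2]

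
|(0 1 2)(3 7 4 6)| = 12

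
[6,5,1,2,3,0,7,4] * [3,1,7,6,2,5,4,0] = [4,5,1,7,6,3,0,2]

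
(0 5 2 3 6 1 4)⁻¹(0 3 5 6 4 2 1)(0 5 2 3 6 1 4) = (0 3 4 5 6 2 1)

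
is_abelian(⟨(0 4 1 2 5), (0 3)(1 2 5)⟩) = no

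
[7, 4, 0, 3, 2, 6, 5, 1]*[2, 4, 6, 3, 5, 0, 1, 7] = [7, 5, 2, 3, 6, 1, 0, 4]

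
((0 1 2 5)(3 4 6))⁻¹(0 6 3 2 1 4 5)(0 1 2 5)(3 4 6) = (0 1 3 4 5 2 6)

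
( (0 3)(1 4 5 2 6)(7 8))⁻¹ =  (0 3)(1 6 2 5 4)(7 8)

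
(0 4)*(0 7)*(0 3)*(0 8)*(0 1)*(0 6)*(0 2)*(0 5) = (0 4 7 3 8 1 6 2 5)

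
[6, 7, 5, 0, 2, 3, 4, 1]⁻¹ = [3, 7, 4, 5, 6, 2, 0, 1]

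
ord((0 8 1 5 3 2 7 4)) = 8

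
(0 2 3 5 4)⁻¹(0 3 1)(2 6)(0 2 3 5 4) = (1 2 5)(3 6)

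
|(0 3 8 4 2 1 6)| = 7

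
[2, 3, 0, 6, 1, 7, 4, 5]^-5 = [2, 4, 0, 1, 6, 7, 3, 5]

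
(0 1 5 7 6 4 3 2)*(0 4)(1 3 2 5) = (0 3 5 7 6)(2 4)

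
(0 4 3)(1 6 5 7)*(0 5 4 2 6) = (0 2 6 4 3 5 7 1)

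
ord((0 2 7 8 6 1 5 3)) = 8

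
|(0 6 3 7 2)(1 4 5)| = 15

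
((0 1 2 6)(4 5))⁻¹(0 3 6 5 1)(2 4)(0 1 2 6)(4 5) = (0 4 2 1 3)(5 6)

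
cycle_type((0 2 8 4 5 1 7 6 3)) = 9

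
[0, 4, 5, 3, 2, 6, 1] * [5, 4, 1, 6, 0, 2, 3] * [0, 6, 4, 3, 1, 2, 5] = [2, 0, 4, 5, 6, 3, 1]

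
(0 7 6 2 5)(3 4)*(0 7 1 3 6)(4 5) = (0 1 3 5 7)(2 4 6)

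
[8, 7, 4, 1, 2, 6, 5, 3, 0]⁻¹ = [8, 3, 4, 7, 2, 6, 5, 1, 0]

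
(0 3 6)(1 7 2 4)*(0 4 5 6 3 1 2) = (0 1 7)(2 5 6 4)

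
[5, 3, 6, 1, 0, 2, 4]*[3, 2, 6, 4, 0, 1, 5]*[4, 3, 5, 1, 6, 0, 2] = [3, 6, 0, 5, 1, 2, 4]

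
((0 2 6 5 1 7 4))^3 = (0 5 4 6 7 2 1)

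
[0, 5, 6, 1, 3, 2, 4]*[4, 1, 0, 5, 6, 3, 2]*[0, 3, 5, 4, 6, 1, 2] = [6, 4, 5, 3, 1, 0, 2]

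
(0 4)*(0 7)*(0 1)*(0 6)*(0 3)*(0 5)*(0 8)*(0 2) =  (0 4 7 1 6 3 5 8 2)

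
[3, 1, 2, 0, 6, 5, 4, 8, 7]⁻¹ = [3, 1, 2, 0, 6, 5, 4, 8, 7]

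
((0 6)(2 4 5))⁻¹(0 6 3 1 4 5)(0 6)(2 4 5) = (0 3 1 5 2 6)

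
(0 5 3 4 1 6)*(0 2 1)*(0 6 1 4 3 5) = (2 4 6)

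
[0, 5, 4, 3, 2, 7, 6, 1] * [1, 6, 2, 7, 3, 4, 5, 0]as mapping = [0→1, 1→4, 2→3, 3→7, 4→2, 5→0, 6→5, 7→6]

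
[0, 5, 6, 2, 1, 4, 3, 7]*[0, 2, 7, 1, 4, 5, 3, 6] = [0, 5, 3, 7, 2, 4, 1, 6]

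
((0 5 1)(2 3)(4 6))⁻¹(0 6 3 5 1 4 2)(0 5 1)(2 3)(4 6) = (0 6 3 5 4 2 1)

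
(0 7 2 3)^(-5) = (0 3 2 7)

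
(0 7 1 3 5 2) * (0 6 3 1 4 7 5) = (0 5 2 6 3)(4 7)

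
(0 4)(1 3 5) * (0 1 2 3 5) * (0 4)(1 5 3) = (1 3 4 5 2)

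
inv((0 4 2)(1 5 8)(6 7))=(0 2 4)(1 8 5)(6 7)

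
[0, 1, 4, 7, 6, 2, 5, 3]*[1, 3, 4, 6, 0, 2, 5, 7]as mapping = [0→1, 1→3, 2→0, 3→7, 4→5, 5→4, 6→2, 7→6]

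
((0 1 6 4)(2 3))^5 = (0 1 6 4)(2 3)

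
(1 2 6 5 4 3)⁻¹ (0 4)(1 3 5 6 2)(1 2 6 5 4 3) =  (0 3)(1 4 5 6 2)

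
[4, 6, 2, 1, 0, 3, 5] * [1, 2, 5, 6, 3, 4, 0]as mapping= [0→3, 1→0, 2→5, 3→2, 4→1, 5→6, 6→4]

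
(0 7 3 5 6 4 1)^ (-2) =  (0 4 5 7 1 6 3)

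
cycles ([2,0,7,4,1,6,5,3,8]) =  (0 2 7 3 4 1)(5 6)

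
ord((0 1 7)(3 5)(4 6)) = 6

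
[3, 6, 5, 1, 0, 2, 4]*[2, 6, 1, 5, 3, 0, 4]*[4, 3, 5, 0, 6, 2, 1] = [2, 6, 4, 1, 5, 3, 0]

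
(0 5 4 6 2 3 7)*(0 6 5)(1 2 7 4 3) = (1 2)(3 4 5)(6 7)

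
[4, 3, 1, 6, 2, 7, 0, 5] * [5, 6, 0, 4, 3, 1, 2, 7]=[3, 4, 6, 2, 0, 7, 5, 1]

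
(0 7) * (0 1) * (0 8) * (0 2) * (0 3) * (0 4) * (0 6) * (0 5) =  (0 7 1 8 2 3 4 6 5)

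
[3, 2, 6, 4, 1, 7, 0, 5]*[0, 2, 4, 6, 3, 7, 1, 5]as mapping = [0→6, 1→4, 2→1, 3→3, 4→2, 5→5, 6→0, 7→7]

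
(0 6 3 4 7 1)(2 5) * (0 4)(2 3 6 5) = (0 5 3)(1 4 7)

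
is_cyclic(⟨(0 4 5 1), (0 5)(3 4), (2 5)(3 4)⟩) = no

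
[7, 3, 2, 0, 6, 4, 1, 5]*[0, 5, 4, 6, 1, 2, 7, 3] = [3, 6, 4, 0, 7, 1, 5, 2]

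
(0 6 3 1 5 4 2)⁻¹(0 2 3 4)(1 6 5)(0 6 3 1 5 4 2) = (0 1 2 6)(3 4 5)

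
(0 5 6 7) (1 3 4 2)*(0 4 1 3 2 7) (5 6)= (0 6) (1 2 3) (4 7) 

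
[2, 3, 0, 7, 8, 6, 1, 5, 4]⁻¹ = [2, 6, 0, 1, 8, 7, 5, 3, 4]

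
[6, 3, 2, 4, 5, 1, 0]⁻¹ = [6, 5, 2, 1, 3, 4, 0]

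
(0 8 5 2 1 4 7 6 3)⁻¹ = (0 3 6 7 4 1 2 5 8)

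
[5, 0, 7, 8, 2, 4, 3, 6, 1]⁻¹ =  [1, 8, 4, 6, 5, 0, 7, 2, 3]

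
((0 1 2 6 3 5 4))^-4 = (0 6 4 2 5 1 3)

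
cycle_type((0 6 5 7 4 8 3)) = 7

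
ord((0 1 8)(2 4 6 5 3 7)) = 6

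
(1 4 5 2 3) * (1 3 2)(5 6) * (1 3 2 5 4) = (2 5 3)(4 6)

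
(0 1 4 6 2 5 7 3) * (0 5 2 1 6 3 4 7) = (0 6 1 7 4 3 5)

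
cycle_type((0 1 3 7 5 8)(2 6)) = 2.6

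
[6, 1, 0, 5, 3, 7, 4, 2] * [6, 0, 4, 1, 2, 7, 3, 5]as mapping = [0→3, 1→0, 2→6, 3→7, 4→1, 5→5, 6→2, 7→4]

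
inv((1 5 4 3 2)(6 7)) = (1 2 3 4 5)(6 7)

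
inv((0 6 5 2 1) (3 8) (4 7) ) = (0 1 2 5 6) (3 8) (4 7) 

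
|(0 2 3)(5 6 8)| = 3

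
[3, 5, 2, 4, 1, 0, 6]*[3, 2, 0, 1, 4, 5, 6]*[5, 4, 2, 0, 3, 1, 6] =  [4, 1, 5, 3, 2, 0, 6]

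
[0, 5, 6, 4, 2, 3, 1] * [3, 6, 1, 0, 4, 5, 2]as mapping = [0→3, 1→5, 2→2, 3→4, 4→1, 5→0, 6→6]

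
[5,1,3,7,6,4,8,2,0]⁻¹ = [8,1,7,2,5,0,4,3,6]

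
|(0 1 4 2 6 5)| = 6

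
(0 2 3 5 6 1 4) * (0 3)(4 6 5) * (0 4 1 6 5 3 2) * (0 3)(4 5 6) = (0 3 1 6 4 2 5)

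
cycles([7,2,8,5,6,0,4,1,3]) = (0 7 1 2 8 3 5)(4 6)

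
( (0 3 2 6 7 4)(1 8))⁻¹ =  (0 4 7 6 2 3)(1 8)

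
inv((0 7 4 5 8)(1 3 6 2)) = (0 8 5 4 7)(1 2 6 3)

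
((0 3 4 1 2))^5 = ()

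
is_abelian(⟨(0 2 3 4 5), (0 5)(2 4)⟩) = no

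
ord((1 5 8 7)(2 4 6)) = 12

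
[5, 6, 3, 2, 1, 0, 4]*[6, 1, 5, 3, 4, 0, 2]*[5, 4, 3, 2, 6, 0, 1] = [5, 3, 2, 0, 4, 1, 6]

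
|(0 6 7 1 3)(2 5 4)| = 15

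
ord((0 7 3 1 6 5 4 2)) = 8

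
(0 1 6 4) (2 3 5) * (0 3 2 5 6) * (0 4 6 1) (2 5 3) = (1 4 2 5 3) 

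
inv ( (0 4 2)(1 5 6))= (0 2 4)(1 6 5)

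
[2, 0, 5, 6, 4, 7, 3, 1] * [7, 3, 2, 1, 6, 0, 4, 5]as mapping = [0→2, 1→7, 2→0, 3→4, 4→6, 5→5, 6→1, 7→3]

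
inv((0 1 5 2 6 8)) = (0 8 6 2 5 1)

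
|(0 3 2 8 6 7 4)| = 7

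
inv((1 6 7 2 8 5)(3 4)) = (1 5 8 2 7 6)(3 4)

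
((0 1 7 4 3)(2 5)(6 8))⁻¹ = (0 3 4 7 1)(2 5)(6 8)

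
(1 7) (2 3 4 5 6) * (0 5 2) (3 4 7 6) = (0 5 3 7 1 6) (2 4) 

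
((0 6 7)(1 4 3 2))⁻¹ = (0 7 6)(1 2 3 4)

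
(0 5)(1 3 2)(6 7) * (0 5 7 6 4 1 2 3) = (0 7 4 1)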